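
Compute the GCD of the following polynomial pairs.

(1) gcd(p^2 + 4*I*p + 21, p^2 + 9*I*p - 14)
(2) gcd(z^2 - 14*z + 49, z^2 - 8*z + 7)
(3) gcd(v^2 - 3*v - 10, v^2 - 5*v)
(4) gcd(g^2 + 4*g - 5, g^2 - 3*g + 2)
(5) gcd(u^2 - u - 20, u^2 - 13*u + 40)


(1) = gcd((p - 3*I)*(p + 7*I), (p + 2*I)*(p + 7*I)) = p + 7*I
(2) = gcd((z - 7)^2, (z - 7)*(z - 1)) = z - 7
(3) = gcd((v - 5)*(v + 2), v*(v - 5)) = v - 5
(4) = gcd((g - 1)*(g + 5), (g - 2)*(g - 1)) = g - 1
(5) = u - 5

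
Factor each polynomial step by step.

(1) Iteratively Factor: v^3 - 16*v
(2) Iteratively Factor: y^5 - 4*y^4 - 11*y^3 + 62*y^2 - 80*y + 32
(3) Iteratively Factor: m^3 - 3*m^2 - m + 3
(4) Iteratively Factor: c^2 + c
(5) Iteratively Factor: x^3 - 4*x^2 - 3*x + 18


(1) = (v)*(v^2 - 16) = v*(v + 4)*(v - 4)
(2) = (y - 2)*(y^4 - 2*y^3 - 15*y^2 + 32*y - 16) = (y - 4)*(y - 2)*(y^3 + 2*y^2 - 7*y + 4) = (y - 4)*(y - 2)*(y - 1)*(y^2 + 3*y - 4) = (y - 4)*(y - 2)*(y - 1)^2*(y + 4)
(3) = (m + 1)*(m^2 - 4*m + 3) = (m - 3)*(m + 1)*(m - 1)
(4) = (c)*(c + 1)
(5) = (x + 2)*(x^2 - 6*x + 9) = (x - 3)*(x + 2)*(x - 3)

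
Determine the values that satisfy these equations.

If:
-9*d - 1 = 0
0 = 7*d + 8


Then:
No Solution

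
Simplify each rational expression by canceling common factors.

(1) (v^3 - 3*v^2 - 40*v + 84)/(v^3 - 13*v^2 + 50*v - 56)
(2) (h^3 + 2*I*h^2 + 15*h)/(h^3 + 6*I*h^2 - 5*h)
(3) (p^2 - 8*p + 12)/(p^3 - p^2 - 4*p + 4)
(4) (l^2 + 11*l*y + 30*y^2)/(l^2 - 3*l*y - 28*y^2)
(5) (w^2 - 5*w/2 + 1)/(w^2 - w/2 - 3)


(1) = (v + 6)/(v - 4)
(2) = (h - 3*I)/(h + I)
(3) = (p - 6)/(p^2 + p - 2)
(4) = (-l^2 - 11*l*y - 30*y^2)/(-l^2 + 3*l*y + 28*y^2)
(5) = (2*w - 1)/(2*w + 3)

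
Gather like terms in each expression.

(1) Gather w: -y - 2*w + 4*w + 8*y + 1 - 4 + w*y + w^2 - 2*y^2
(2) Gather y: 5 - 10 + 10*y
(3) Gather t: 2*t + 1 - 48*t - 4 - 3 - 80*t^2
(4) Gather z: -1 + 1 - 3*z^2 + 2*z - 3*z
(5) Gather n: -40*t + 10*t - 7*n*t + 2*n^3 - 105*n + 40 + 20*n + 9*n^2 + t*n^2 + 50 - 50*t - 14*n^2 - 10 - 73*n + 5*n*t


(1) = w^2 + w*(y + 2) - 2*y^2 + 7*y - 3
(2) = 10*y - 5
(3) = -80*t^2 - 46*t - 6
(4) = -3*z^2 - z
(5) = 2*n^3 + n^2*(t - 5) + n*(-2*t - 158) - 80*t + 80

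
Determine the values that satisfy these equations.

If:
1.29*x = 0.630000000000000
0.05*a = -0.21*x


Then:
a = -2.05
x = 0.49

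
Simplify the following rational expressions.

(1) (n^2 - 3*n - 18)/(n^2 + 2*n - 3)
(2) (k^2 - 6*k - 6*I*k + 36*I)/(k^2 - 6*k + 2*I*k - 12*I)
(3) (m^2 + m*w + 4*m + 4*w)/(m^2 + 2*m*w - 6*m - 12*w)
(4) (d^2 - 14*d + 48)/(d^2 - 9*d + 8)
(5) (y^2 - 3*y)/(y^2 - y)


(1) = (n - 6)/(n - 1)
(2) = (k - 6*I)/(k + 2*I)
(3) = (m^2 + m*w + 4*m + 4*w)/(m^2 + 2*m*w - 6*m - 12*w)
(4) = (d - 6)/(d - 1)
(5) = (y - 3)/(y - 1)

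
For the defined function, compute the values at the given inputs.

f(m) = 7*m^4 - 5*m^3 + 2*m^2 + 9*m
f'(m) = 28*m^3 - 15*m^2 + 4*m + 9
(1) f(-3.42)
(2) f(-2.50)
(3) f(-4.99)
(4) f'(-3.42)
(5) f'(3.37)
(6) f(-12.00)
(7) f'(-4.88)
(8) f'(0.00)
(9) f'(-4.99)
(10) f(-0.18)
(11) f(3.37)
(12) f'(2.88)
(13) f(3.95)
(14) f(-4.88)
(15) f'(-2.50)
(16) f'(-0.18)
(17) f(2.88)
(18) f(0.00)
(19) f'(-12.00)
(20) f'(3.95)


(1) = 1150.26
(2) = 341.56
(3) = 4966.25
(4) = -1300.17
(5) = 923.76
(6) = 153972.00
(7) = -3621.74
(8) = 9.00
(9) = -3863.50
(10) = -1.52
(11) = 764.53
(12) = 564.96
(13) = 1462.67
(14) = 4554.66
(15) = -532.25
(16) = 7.63
(17) = 404.65
(18) = 0.00
(19) = -50583.00
(20) = 1516.40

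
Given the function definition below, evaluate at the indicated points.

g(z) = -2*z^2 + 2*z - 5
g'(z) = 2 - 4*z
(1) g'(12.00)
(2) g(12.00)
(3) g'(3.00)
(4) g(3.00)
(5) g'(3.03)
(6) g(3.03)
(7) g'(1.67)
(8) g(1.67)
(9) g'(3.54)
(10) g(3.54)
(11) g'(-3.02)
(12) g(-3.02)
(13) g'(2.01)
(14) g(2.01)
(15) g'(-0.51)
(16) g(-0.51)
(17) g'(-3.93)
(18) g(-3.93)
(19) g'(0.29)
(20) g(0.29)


(1) = -46.00
(2) = -269.00
(3) = -10.00
(4) = -17.00
(5) = -10.12
(6) = -17.30
(7) = -4.68
(8) = -7.24
(9) = -12.16
(10) = -22.98
(11) = 14.08
(12) = -29.28
(13) = -6.04
(14) = -9.06
(15) = 4.04
(16) = -6.54
(17) = 17.72
(18) = -43.75
(19) = 0.84
(20) = -4.59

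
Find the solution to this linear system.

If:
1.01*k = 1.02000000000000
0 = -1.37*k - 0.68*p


Then:
k = 1.01
p = -2.03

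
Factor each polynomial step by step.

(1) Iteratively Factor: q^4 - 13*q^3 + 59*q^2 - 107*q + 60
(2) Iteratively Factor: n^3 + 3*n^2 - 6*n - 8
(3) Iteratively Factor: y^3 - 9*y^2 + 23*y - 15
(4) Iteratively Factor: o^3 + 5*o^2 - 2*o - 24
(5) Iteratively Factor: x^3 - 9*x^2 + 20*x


(1) = (q - 4)*(q^3 - 9*q^2 + 23*q - 15) = (q - 4)*(q - 3)*(q^2 - 6*q + 5) = (q - 5)*(q - 4)*(q - 3)*(q - 1)
(2) = (n + 1)*(n^2 + 2*n - 8) = (n + 1)*(n + 4)*(n - 2)
(3) = (y - 3)*(y^2 - 6*y + 5) = (y - 3)*(y - 1)*(y - 5)
(4) = (o - 2)*(o^2 + 7*o + 12) = (o - 2)*(o + 3)*(o + 4)
(5) = (x)*(x^2 - 9*x + 20) = x*(x - 5)*(x - 4)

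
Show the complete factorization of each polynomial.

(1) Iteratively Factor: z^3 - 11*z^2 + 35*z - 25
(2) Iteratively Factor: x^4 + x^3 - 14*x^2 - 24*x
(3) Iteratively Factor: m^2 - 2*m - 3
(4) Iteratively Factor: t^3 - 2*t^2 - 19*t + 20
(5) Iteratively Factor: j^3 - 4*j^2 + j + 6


(1) = (z - 1)*(z^2 - 10*z + 25) = (z - 5)*(z - 1)*(z - 5)
(2) = (x)*(x^3 + x^2 - 14*x - 24) = x*(x - 4)*(x^2 + 5*x + 6) = x*(x - 4)*(x + 3)*(x + 2)
(3) = (m - 3)*(m + 1)
(4) = (t + 4)*(t^2 - 6*t + 5) = (t - 5)*(t + 4)*(t - 1)
(5) = (j - 3)*(j^2 - j - 2) = (j - 3)*(j + 1)*(j - 2)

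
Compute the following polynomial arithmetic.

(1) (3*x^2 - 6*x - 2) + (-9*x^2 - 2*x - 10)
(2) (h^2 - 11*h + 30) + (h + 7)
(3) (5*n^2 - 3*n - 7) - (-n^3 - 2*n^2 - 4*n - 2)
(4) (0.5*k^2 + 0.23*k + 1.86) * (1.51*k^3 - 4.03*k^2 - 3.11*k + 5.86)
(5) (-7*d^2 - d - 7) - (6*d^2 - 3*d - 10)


(1) = -6*x^2 - 8*x - 12
(2) = h^2 - 10*h + 37
(3) = n^3 + 7*n^2 + n - 5
(4) = 0.755*k^5 - 1.6677*k^4 + 0.3267*k^3 - 5.2811*k^2 - 4.4368*k + 10.8996
(5) = -13*d^2 + 2*d + 3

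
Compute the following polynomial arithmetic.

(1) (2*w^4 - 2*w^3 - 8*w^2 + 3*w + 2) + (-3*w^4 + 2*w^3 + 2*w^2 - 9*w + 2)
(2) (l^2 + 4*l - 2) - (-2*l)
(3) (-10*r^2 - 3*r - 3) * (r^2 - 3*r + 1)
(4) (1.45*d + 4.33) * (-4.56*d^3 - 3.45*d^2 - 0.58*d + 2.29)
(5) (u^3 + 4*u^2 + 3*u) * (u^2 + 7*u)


(1) = -w^4 - 6*w^2 - 6*w + 4
(2) = l^2 + 6*l - 2
(3) = -10*r^4 + 27*r^3 - 4*r^2 + 6*r - 3
(4) = -6.612*d^4 - 24.7473*d^3 - 15.7795*d^2 + 0.8091*d + 9.9157
(5) = u^5 + 11*u^4 + 31*u^3 + 21*u^2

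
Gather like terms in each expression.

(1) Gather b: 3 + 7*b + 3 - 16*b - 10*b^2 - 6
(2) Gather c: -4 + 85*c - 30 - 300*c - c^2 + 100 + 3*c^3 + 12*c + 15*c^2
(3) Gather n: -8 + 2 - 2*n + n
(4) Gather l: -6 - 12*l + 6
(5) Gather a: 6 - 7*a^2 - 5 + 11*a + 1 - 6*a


(1) = -10*b^2 - 9*b
(2) = 3*c^3 + 14*c^2 - 203*c + 66
(3) = -n - 6
(4) = -12*l
(5) = -7*a^2 + 5*a + 2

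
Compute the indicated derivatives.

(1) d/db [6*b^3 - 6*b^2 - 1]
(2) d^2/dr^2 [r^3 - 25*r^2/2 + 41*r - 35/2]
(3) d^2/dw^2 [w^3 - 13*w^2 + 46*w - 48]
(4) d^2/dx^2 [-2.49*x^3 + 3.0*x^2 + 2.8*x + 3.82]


(1) = 6*b*(3*b - 2)
(2) = 6*r - 25
(3) = 6*w - 26
(4) = 6.0 - 14.94*x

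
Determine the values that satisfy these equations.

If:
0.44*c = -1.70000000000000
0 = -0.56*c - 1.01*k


Then:
c = -3.86
k = 2.14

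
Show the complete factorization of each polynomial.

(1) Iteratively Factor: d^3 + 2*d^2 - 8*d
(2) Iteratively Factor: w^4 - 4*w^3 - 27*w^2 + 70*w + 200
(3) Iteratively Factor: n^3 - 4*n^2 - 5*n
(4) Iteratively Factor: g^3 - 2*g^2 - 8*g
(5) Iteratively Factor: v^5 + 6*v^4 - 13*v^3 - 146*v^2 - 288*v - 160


(1) = (d)*(d^2 + 2*d - 8) = d*(d + 4)*(d - 2)
(2) = (w - 5)*(w^3 + w^2 - 22*w - 40) = (w - 5)*(w + 4)*(w^2 - 3*w - 10) = (w - 5)*(w + 2)*(w + 4)*(w - 5)
(3) = (n - 5)*(n^2 + n) = (n - 5)*(n + 1)*(n)
(4) = (g - 4)*(g^2 + 2*g) = (g - 4)*(g + 2)*(g)
(5) = (v + 4)*(v^4 + 2*v^3 - 21*v^2 - 62*v - 40) = (v - 5)*(v + 4)*(v^3 + 7*v^2 + 14*v + 8) = (v - 5)*(v + 4)^2*(v^2 + 3*v + 2) = (v - 5)*(v + 2)*(v + 4)^2*(v + 1)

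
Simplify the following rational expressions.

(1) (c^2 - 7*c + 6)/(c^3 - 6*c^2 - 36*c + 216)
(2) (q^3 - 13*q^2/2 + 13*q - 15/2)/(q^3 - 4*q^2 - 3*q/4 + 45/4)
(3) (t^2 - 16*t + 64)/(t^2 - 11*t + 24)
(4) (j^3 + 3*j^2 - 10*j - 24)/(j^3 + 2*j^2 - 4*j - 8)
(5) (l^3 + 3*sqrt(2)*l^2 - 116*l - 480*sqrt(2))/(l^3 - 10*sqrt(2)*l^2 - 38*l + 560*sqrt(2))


(1) = (c - 1)/(c^2 - 36)
(2) = (2*q - 2)/(2*q + 3)
(3) = (t - 8)/(t - 3)
(4) = (j^2 + j - 12)/(j^2 - 4)
(5) = (l + 6*sqrt(2))/(l - 7*sqrt(2))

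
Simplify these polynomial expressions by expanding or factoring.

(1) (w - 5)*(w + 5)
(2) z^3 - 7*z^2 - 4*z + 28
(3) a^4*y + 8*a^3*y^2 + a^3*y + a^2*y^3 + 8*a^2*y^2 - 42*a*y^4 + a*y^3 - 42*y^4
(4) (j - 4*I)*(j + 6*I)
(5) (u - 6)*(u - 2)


(1) = w^2 - 25
(2) = (z - 7)*(z - 2)*(z + 2)
(3) = (a - 2*y)*(a + 3*y)*(a + 7*y)*(a*y + y)
(4) = j^2 + 2*I*j + 24
(5) = u^2 - 8*u + 12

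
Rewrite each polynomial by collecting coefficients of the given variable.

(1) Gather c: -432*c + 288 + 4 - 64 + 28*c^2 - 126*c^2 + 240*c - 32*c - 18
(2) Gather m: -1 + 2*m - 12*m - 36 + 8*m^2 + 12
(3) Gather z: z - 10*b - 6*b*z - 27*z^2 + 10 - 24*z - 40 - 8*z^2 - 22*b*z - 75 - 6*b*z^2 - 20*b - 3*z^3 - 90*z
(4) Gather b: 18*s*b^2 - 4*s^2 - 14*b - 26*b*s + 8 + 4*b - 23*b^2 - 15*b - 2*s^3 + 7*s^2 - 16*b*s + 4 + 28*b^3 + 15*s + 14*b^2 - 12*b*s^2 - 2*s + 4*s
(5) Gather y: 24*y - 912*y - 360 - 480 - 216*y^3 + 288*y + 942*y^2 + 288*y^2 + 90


(1) = -98*c^2 - 224*c + 210
(2) = 8*m^2 - 10*m - 25
(3) = -30*b - 3*z^3 + z^2*(-6*b - 35) + z*(-28*b - 113) - 105
(4) = 28*b^3 + b^2*(18*s - 9) + b*(-12*s^2 - 42*s - 25) - 2*s^3 + 3*s^2 + 17*s + 12
(5) = -216*y^3 + 1230*y^2 - 600*y - 750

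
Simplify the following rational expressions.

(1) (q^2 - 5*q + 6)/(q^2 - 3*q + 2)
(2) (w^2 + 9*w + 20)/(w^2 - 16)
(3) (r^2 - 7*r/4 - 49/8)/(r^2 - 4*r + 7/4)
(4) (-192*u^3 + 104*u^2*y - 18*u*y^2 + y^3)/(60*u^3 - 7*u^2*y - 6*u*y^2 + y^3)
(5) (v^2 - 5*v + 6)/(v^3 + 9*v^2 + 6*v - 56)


(1) = (q - 3)/(q - 1)
(2) = (w + 5)/(w - 4)
(3) = (4*r + 7)/(4*r - 2)
(4) = (48*u^2 - 14*u*y + y^2)/(-15*u^2 - 2*u*y + y^2)
(5) = (v - 3)/(v^2 + 11*v + 28)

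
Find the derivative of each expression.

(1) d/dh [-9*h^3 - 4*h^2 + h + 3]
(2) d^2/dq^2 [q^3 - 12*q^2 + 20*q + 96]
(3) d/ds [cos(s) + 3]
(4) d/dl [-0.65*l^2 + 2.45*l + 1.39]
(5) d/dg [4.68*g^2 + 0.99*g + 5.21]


(1) = -27*h^2 - 8*h + 1
(2) = 6*q - 24
(3) = -sin(s)
(4) = 2.45 - 1.3*l
(5) = 9.36*g + 0.99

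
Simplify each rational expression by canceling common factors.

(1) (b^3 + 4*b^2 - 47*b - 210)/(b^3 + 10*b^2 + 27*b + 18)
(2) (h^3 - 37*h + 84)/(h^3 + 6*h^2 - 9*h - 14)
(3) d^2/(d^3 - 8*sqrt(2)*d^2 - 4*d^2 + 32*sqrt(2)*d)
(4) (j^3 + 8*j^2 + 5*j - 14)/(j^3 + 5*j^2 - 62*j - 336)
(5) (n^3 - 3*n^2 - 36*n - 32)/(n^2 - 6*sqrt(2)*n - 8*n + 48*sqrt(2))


(1) = (b^2 - 2*b - 35)/(b^2 + 4*b + 3)
(2) = (h^2 - 7*h + 12)/(h^2 - h - 2)
(3) = d/(d^2 + d*(-8*sqrt(2) - 4) + 32*sqrt(2))
(4) = (j^2 + j - 2)/(j^2 - 2*j - 48)
(5) = (n^2 + 5*n + 4)/(n - 6*sqrt(2))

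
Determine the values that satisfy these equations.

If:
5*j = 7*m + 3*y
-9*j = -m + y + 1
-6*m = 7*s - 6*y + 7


Then:
j = -5*y/29 - 7/58
m = -16*y/29 - 5/58
s = 270*y/203 - 188/203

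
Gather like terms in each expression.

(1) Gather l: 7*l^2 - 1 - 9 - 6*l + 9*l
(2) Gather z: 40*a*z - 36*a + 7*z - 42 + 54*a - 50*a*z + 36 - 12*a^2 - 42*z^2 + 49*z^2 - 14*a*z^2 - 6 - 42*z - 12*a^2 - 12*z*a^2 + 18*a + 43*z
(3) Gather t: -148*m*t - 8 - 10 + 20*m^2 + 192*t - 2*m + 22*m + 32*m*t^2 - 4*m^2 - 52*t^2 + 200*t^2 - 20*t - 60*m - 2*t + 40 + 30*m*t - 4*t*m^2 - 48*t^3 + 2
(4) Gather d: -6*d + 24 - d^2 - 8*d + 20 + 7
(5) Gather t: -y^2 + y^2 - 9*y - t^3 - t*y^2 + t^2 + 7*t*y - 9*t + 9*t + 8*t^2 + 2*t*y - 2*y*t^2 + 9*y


(1) = 7*l^2 + 3*l - 10
(2) = -24*a^2 + 36*a + z^2*(7 - 14*a) + z*(-12*a^2 - 10*a + 8) - 12
(3) = 16*m^2 - 40*m - 48*t^3 + t^2*(32*m + 148) + t*(-4*m^2 - 118*m + 170) + 24
(4) = -d^2 - 14*d + 51
(5) = -t^3 + t^2*(9 - 2*y) + t*(-y^2 + 9*y)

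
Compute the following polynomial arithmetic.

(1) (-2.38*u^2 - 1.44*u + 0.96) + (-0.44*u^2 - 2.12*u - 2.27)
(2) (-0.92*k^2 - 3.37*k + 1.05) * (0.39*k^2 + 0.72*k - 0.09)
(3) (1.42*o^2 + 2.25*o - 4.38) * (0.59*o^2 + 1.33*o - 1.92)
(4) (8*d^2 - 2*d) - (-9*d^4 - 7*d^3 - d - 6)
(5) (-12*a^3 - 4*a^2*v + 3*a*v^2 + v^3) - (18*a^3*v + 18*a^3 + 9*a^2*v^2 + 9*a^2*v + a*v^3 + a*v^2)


(1) = -2.82*u^2 - 3.56*u - 1.31
(2) = -0.3588*k^4 - 1.9767*k^3 - 1.9341*k^2 + 1.0593*k - 0.0945
(3) = 0.8378*o^4 + 3.2161*o^3 - 2.3181*o^2 - 10.1454*o + 8.4096
(4) = 9*d^4 + 7*d^3 + 8*d^2 - d + 6
(5) = -18*a^3*v - 30*a^3 - 9*a^2*v^2 - 13*a^2*v - a*v^3 + 2*a*v^2 + v^3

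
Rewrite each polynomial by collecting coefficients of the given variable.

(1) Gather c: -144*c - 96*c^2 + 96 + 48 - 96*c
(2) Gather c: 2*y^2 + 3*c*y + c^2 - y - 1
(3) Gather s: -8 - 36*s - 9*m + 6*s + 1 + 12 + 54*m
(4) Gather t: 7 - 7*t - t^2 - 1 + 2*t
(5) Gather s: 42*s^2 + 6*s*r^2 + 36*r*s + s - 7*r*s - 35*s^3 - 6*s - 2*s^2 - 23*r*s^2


(1) = -96*c^2 - 240*c + 144
(2) = c^2 + 3*c*y + 2*y^2 - y - 1
(3) = 45*m - 30*s + 5
(4) = -t^2 - 5*t + 6
(5) = -35*s^3 + s^2*(40 - 23*r) + s*(6*r^2 + 29*r - 5)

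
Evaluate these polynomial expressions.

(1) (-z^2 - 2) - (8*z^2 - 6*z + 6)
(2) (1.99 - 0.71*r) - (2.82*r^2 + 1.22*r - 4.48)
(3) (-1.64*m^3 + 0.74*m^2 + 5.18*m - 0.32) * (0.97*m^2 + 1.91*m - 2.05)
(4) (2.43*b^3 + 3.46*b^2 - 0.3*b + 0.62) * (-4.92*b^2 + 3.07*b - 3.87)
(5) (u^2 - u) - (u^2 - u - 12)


(1) = -9*z^2 + 6*z - 8
(2) = -2.82*r^2 - 1.93*r + 6.47
(3) = -1.5908*m^5 - 2.4146*m^4 + 9.8*m^3 + 8.0664*m^2 - 11.2302*m + 0.656
(4) = -11.9556*b^5 - 9.5631*b^4 + 2.6941*b^3 - 17.3616*b^2 + 3.0644*b - 2.3994
(5) = 12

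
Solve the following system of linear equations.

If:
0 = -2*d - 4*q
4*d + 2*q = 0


Then:
d = 0
q = 0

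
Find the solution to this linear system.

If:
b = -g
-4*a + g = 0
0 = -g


Then:
a = 0
b = 0
g = 0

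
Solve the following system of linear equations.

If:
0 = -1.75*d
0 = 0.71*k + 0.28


Then:
d = 0.00
k = -0.39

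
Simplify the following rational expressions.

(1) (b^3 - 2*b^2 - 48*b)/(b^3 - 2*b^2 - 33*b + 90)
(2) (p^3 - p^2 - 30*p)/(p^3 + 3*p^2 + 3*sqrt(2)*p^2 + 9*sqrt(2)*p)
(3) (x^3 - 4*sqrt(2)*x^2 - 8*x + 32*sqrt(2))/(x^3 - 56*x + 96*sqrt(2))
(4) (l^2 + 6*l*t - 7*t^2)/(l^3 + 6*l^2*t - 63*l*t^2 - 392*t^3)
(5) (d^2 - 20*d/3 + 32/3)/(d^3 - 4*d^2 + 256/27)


(1) = (b^2 - 8*b)/(b^2 - 8*b + 15)
(2) = (p^2 - p - 30)/(p^2 + p*(3 + 3*sqrt(2)) + 9*sqrt(2))
(3) = (x + 2*sqrt(2))/(x + 6*sqrt(2))
(4) = (-l + t)/(-l^2 + l*t + 56*t^2)
(5) = (9*d - 36)/(9*d^2 - 12*d - 32)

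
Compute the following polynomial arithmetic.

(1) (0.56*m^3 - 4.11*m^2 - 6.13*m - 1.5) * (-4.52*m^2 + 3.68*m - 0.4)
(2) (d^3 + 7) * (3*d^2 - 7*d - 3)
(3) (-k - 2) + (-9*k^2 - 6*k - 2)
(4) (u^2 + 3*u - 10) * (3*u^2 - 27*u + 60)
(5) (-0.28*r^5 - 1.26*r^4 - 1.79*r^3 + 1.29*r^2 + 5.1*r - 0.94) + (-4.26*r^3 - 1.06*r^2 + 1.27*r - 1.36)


(1) = -2.5312*m^5 + 20.638*m^4 + 12.3588*m^3 - 14.1344*m^2 - 3.068*m + 0.6
(2) = 3*d^5 - 7*d^4 - 3*d^3 + 21*d^2 - 49*d - 21
(3) = -9*k^2 - 7*k - 4
(4) = 3*u^4 - 18*u^3 - 51*u^2 + 450*u - 600
(5) = -0.28*r^5 - 1.26*r^4 - 6.05*r^3 + 0.23*r^2 + 6.37*r - 2.3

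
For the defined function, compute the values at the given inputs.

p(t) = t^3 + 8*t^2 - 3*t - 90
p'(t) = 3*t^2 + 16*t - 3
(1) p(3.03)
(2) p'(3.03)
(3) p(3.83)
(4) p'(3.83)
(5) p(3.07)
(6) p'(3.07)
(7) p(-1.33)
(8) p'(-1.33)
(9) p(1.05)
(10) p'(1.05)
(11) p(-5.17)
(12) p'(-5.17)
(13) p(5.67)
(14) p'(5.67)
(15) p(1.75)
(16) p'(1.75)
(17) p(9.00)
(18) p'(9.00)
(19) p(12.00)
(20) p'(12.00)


(1) = 2.18
(2) = 73.02
(3) = 72.04
(4) = 102.29
(5) = 5.12
(6) = 74.39
(7) = -74.21
(8) = -18.97
(9) = -83.17
(10) = 17.11
(11) = 1.15
(12) = -5.53
(13) = 332.47
(14) = 184.17
(15) = -65.39
(16) = 34.19
(17) = 1260.00
(18) = 384.00
(19) = 2754.00
(20) = 621.00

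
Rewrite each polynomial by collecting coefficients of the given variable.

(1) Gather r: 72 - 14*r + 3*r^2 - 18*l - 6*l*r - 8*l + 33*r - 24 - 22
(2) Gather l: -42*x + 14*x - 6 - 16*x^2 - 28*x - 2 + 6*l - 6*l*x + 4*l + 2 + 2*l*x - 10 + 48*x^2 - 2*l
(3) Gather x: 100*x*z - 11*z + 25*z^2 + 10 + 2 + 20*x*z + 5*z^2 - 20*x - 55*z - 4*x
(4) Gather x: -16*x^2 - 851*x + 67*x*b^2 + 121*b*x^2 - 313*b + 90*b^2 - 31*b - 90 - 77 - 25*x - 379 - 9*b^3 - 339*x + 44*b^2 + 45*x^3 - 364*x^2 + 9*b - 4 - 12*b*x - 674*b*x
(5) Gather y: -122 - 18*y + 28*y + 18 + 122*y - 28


(1) = -26*l + 3*r^2 + r*(19 - 6*l) + 26
(2) = l*(8 - 4*x) + 32*x^2 - 56*x - 16
(3) = x*(120*z - 24) + 30*z^2 - 66*z + 12
(4) = -9*b^3 + 134*b^2 - 335*b + 45*x^3 + x^2*(121*b - 380) + x*(67*b^2 - 686*b - 1215) - 550
(5) = 132*y - 132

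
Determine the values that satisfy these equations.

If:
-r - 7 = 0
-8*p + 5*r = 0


Then:
p = -35/8
r = -7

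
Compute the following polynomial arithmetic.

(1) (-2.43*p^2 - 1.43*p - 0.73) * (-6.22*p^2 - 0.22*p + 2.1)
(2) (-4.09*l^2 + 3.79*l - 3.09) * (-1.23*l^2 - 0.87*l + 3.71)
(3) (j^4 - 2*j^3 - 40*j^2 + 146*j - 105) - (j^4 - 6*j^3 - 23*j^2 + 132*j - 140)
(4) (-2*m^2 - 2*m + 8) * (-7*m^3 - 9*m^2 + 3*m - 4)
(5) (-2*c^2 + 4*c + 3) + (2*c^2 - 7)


(1) = 15.1146*p^4 + 9.4292*p^3 - 0.2478*p^2 - 2.8424*p - 1.533
(2) = 5.0307*l^4 - 1.1034*l^3 - 14.6705*l^2 + 16.7492*l - 11.4639
(3) = 4*j^3 - 17*j^2 + 14*j + 35
(4) = 14*m^5 + 32*m^4 - 44*m^3 - 70*m^2 + 32*m - 32
(5) = 4*c - 4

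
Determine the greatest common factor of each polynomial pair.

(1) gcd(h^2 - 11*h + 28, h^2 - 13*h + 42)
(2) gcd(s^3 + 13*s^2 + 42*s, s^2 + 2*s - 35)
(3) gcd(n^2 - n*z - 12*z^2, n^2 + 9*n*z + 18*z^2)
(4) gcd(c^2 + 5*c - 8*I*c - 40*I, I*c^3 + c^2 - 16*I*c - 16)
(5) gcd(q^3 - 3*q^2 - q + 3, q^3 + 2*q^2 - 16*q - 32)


(1) = h - 7
(2) = gcd(s*(s + 6)*(s + 7), (s - 5)*(s + 7)) = s + 7
(3) = gcd((n - 4*z)*(n + 3*z), (n + 3*z)*(n + 6*z)) = n + 3*z
(4) = gcd((c + 5)*(c - 8*I), (c - 4)*(c + 4)*(I*c + 1)) = 1
(5) = 1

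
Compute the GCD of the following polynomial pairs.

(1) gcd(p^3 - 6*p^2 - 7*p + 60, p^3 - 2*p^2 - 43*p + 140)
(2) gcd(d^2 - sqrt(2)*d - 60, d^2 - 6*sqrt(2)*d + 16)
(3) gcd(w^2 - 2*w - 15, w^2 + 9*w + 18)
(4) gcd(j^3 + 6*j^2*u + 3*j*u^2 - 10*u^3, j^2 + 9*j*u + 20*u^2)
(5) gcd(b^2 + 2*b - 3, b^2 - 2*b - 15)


(1) = p^2 - 9*p + 20
(2) = gcd((d - 6*sqrt(2))*(d + 5*sqrt(2)), (d - 4*sqrt(2))*(d - 2*sqrt(2))) = 1
(3) = gcd((w - 5)*(w + 3), (w + 3)*(w + 6)) = w + 3
(4) = j + 5*u
(5) = b + 3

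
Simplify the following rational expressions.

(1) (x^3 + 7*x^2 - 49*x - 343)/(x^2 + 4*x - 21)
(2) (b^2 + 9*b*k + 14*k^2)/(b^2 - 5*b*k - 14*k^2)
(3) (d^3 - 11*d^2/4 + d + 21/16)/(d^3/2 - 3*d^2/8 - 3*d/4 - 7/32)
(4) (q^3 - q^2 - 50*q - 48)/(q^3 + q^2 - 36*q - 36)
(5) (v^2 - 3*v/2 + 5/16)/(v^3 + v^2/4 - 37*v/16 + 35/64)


(1) = (x^2 - 49)/(x - 3)
(2) = (b + 7*k)/(b - 7*k)
(3) = (4*d - 6)/(2*d + 1)
(4) = (q - 8)/(q - 6)
(5) = 4/(4*v + 7)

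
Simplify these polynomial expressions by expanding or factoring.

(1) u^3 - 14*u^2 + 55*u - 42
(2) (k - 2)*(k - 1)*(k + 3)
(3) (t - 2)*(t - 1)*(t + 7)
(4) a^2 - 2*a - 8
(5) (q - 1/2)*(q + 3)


(1) = (u - 7)*(u - 6)*(u - 1)
(2) = k^3 - 7*k + 6
(3) = t^3 + 4*t^2 - 19*t + 14
(4) = (a - 4)*(a + 2)
(5) = q^2 + 5*q/2 - 3/2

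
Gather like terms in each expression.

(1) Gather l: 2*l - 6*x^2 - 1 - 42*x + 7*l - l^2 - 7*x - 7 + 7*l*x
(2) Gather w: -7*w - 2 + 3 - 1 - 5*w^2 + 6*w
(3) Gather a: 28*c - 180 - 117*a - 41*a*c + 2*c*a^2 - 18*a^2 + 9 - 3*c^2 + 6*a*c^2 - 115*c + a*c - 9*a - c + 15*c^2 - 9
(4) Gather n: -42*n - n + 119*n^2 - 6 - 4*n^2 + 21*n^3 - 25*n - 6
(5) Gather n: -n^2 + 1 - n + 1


(1) = -l^2 + l*(7*x + 9) - 6*x^2 - 49*x - 8
(2) = -5*w^2 - w
(3) = a^2*(2*c - 18) + a*(6*c^2 - 40*c - 126) + 12*c^2 - 88*c - 180
(4) = 21*n^3 + 115*n^2 - 68*n - 12
(5) = -n^2 - n + 2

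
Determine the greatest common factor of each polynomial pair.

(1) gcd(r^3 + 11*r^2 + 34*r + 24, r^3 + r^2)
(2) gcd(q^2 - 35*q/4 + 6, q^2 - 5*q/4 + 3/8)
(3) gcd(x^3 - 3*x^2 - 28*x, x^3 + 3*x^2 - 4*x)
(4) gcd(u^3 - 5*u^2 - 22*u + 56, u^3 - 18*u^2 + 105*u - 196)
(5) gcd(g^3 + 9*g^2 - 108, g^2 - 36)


(1) = gcd((r + 1)*(r + 4)*(r + 6), r^2*(r + 1)) = r + 1
(2) = q - 3/4
(3) = x^2 + 4*x
(4) = gcd((u - 7)*(u - 2)*(u + 4), (u - 7)^2*(u - 4)) = u - 7
(5) = g + 6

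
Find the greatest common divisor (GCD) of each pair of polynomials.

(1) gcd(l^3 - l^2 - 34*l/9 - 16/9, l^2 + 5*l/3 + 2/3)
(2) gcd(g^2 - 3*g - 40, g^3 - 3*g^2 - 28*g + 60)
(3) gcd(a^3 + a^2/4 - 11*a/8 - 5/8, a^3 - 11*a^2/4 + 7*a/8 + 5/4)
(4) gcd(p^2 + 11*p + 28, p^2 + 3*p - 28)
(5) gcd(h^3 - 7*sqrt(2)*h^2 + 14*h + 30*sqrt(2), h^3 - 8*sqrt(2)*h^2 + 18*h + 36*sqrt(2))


(1) = gcd((l - 8/3)*(l + 2/3)*(l + 1), (l + 2/3)*(l + 1)) = l^2 + 5*l/3 + 2/3
(2) = g + 5
(3) = a^2 - 3*a/4 - 5/8
(4) = p + 7
(5) = gcd((h - 5*sqrt(2))*(h - 3*sqrt(2))*(h + sqrt(2)), (h - 6*sqrt(2))*(h - 3*sqrt(2))*(h + sqrt(2))) = h^2 - 2*sqrt(2)*h - 6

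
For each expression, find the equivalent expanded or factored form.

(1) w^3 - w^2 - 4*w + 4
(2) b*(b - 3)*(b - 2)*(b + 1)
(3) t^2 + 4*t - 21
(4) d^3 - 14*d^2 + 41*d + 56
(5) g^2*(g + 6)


(1) = (w - 2)*(w - 1)*(w + 2)
(2) = b^4 - 4*b^3 + b^2 + 6*b
(3) = (t - 3)*(t + 7)
(4) = (d - 8)*(d - 7)*(d + 1)
(5) = g^3 + 6*g^2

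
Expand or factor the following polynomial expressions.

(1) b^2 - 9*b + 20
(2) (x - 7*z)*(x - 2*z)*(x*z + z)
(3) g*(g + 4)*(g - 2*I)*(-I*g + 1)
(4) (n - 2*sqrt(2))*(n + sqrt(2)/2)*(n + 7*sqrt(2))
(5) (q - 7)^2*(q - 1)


(1) = (b - 5)*(b - 4)
(2) = x^3*z - 9*x^2*z^2 + x^2*z + 14*x*z^3 - 9*x*z^2 + 14*z^3
(3) = -I*g^4 - g^3 - 4*I*g^3 - 4*g^2 - 2*I*g^2 - 8*I*g
(4) = n^3 + 11*sqrt(2)*n^2/2 - 23*n - 14*sqrt(2)
(5) = q^3 - 15*q^2 + 63*q - 49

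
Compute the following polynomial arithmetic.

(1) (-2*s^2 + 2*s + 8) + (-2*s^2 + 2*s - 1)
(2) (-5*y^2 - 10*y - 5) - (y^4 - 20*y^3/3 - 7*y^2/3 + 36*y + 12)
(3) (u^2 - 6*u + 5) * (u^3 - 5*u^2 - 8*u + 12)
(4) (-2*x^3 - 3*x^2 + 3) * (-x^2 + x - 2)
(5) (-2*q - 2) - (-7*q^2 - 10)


(1) = -4*s^2 + 4*s + 7
(2) = -y^4 + 20*y^3/3 - 8*y^2/3 - 46*y - 17
(3) = u^5 - 11*u^4 + 27*u^3 + 35*u^2 - 112*u + 60
(4) = 2*x^5 + x^4 + x^3 + 3*x^2 + 3*x - 6
(5) = 7*q^2 - 2*q + 8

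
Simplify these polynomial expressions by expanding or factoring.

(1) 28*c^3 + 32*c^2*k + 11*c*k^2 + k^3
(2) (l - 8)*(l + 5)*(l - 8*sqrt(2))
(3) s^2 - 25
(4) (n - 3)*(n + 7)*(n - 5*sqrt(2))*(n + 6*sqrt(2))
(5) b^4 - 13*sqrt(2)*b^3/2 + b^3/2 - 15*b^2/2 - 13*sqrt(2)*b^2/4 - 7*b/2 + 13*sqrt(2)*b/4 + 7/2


(1) = (2*c + k)^2*(7*c + k)
(2) = l^3 - 8*sqrt(2)*l^2 - 3*l^2 - 40*l + 24*sqrt(2)*l + 320*sqrt(2)
(3) = (s - 5)*(s + 5)
(4) = n^4 + sqrt(2)*n^3 + 4*n^3 - 81*n^2 + 4*sqrt(2)*n^2 - 240*n - 21*sqrt(2)*n + 1260
(5) = (b - 1/2)*(b + 1)*(b - 7*sqrt(2))*(b + sqrt(2)/2)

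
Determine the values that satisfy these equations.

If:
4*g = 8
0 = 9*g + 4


Then:
No Solution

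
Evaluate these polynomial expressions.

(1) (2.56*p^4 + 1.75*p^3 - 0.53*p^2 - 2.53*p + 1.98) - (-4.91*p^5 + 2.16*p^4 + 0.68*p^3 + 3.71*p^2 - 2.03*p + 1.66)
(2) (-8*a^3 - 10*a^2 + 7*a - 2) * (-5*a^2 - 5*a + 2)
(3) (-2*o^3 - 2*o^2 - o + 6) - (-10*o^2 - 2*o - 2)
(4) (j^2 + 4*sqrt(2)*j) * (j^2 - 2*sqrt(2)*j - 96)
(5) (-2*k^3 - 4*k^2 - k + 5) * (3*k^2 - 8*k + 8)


(1) = 4.91*p^5 + 0.4*p^4 + 1.07*p^3 - 4.24*p^2 - 0.5*p + 0.32
(2) = 40*a^5 + 90*a^4 - a^3 - 45*a^2 + 24*a - 4
(3) = -2*o^3 + 8*o^2 + o + 8
(4) = j^4 + 2*sqrt(2)*j^3 - 112*j^2 - 384*sqrt(2)*j
(5) = -6*k^5 + 4*k^4 + 13*k^3 - 9*k^2 - 48*k + 40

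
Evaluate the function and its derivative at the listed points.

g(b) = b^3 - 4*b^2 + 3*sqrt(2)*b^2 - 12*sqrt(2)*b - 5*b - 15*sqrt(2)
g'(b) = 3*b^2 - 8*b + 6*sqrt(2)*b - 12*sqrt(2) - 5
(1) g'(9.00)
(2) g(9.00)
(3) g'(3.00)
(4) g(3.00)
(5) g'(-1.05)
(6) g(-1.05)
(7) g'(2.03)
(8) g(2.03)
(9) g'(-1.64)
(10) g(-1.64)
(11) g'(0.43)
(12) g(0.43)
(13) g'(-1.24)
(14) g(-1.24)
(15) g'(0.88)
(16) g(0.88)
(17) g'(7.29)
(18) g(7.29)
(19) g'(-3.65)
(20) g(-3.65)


(1) = 225.40
(2) = 529.71
(3) = 6.49
(4) = -57.94
(5) = -19.17
(6) = 0.97
(7) = -8.62
(8) = -56.45
(9) = -14.70
(10) = 11.06
(11) = -21.21
(12) = -30.54
(13) = -17.96
(14) = 4.50
(15) = -19.22
(16) = -39.68
(17) = 141.00
(18) = 218.94
(19) = 16.23
(20) = 13.58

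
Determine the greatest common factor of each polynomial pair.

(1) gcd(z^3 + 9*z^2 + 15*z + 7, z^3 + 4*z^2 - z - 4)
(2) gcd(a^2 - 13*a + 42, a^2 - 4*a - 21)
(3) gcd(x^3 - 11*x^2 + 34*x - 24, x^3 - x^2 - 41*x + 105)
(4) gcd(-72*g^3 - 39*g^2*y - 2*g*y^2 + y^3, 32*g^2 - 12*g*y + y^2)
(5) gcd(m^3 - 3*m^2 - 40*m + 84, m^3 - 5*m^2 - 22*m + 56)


(1) = z + 1
(2) = a - 7
(3) = 1
(4) = gcd((-8*g + y)*(3*g + y)^2, (-8*g + y)*(-4*g + y)) = -8*g + y
(5) = gcd((m - 7)*(m - 2)*(m + 6), (m - 7)*(m - 2)*(m + 4)) = m^2 - 9*m + 14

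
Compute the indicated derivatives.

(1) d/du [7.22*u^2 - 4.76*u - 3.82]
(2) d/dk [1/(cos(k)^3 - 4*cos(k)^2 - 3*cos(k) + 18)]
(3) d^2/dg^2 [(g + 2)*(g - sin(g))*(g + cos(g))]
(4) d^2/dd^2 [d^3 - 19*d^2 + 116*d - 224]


(1) = 14.44*u - 4.76
(2) = -(3*sin(k)^2 + 8*cos(k))*sin(k)/((cos(k) - 3)^4*(cos(k) + 2)^2)
(3) = -sqrt(2)*g^2*cos(g + pi/4) - 2*g*sin(g) + 2*g*sin(2*g) - 6*g*cos(g) + 6*g - 6*sin(g) + 4*sin(2*g) - 2*cos(g) - 2*cos(2*g) + 4
(4) = 6*d - 38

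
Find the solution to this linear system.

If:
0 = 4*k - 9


Then:
k = 9/4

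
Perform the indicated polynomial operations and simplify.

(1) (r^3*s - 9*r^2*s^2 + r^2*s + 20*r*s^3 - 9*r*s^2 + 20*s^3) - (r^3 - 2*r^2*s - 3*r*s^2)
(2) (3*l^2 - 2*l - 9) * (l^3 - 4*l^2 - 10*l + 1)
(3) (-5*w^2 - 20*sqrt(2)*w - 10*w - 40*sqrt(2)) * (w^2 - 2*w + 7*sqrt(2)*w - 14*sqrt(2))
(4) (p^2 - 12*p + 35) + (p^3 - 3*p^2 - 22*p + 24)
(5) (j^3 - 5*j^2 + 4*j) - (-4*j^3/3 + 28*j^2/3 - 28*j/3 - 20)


(1) = r^3*s - r^3 - 9*r^2*s^2 + 3*r^2*s + 20*r*s^3 - 6*r*s^2 + 20*s^3
(2) = 3*l^5 - 14*l^4 - 31*l^3 + 59*l^2 + 88*l - 9
(3) = -5*w^4 - 55*sqrt(2)*w^3 - 260*w^2 + 220*sqrt(2)*w + 1120
(4) = p^3 - 2*p^2 - 34*p + 59
(5) = 7*j^3/3 - 43*j^2/3 + 40*j/3 + 20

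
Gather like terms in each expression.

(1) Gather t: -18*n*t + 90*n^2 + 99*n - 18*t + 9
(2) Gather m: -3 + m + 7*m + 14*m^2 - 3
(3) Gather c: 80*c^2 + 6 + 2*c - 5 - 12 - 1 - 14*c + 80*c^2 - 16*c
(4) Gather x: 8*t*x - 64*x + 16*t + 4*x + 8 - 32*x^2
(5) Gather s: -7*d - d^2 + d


(1) = 90*n^2 + 99*n + t*(-18*n - 18) + 9
(2) = 14*m^2 + 8*m - 6
(3) = 160*c^2 - 28*c - 12
(4) = 16*t - 32*x^2 + x*(8*t - 60) + 8
(5) = -d^2 - 6*d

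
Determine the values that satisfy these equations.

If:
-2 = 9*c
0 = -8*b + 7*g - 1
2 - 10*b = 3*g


Then:
b = 11/94
c = -2/9
g = 13/47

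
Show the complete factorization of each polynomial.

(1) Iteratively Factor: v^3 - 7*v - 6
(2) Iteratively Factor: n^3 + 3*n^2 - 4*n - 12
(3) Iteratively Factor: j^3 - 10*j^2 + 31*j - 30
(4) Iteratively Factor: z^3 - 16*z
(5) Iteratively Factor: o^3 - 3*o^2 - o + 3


(1) = (v + 2)*(v^2 - 2*v - 3) = (v + 1)*(v + 2)*(v - 3)
(2) = (n + 3)*(n^2 - 4) = (n - 2)*(n + 3)*(n + 2)
(3) = (j - 2)*(j^2 - 8*j + 15) = (j - 3)*(j - 2)*(j - 5)
(4) = (z - 4)*(z^2 + 4*z) = (z - 4)*(z + 4)*(z)
(5) = (o - 3)*(o^2 - 1) = (o - 3)*(o + 1)*(o - 1)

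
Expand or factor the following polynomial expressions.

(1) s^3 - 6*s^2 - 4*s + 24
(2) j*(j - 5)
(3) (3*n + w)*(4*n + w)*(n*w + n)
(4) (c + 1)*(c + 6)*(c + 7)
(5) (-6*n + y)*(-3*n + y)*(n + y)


(1) = (s - 6)*(s - 2)*(s + 2)
(2) = j^2 - 5*j
(3) = 12*n^3*w + 12*n^3 + 7*n^2*w^2 + 7*n^2*w + n*w^3 + n*w^2
(4) = c^3 + 14*c^2 + 55*c + 42
(5) = 18*n^3 + 9*n^2*y - 8*n*y^2 + y^3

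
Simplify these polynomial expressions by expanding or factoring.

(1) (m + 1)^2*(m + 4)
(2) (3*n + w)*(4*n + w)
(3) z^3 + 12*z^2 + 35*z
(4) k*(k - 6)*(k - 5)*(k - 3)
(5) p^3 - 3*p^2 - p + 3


(1) = m^3 + 6*m^2 + 9*m + 4
(2) = 12*n^2 + 7*n*w + w^2
(3) = z*(z + 5)*(z + 7)
(4) = k^4 - 14*k^3 + 63*k^2 - 90*k
(5) = (p - 3)*(p - 1)*(p + 1)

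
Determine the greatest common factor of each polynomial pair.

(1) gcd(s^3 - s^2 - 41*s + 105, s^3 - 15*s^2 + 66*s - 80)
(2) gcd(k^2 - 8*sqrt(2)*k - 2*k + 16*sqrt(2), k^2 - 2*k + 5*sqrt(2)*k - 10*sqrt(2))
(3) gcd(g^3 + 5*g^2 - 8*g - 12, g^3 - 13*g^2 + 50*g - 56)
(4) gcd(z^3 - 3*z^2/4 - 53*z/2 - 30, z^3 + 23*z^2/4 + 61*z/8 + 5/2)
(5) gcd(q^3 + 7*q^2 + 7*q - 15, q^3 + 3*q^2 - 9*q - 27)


(1) = gcd((s - 5)*(s - 3)*(s + 7), (s - 8)*(s - 5)*(s - 2)) = s - 5
(2) = gcd((k - 2)*(k - 8*sqrt(2)), (k - 2)*(k + 5*sqrt(2))) = k - 2
(3) = g - 2
(4) = gcd((z - 6)*(z + 5/4)*(z + 4), (z + 1/2)*(z + 5/4)*(z + 4)) = z^2 + 21*z/4 + 5
(5) = gcd((q - 1)*(q + 3)*(q + 5), (q - 3)*(q + 3)^2) = q + 3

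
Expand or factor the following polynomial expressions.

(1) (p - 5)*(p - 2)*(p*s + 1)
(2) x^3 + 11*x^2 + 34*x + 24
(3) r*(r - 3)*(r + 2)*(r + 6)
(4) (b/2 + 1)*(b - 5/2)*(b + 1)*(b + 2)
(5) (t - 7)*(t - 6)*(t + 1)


(1) = p^3*s - 7*p^2*s + p^2 + 10*p*s - 7*p + 10
(2) = (x + 1)*(x + 4)*(x + 6)
(3) = r^4 + 5*r^3 - 12*r^2 - 36*r
(4) = b^4/2 + 5*b^3/4 - 9*b^2/4 - 8*b - 5
(5) = t^3 - 12*t^2 + 29*t + 42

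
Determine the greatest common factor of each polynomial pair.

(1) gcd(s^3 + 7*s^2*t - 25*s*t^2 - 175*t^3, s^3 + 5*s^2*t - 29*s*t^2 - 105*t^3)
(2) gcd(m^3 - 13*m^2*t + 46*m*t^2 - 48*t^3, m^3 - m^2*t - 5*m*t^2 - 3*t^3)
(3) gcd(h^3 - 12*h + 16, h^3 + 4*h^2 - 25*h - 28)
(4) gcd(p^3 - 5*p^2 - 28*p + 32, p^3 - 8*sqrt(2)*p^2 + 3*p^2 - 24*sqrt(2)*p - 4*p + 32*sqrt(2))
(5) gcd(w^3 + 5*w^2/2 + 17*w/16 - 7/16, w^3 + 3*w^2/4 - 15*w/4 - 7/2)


(1) = s^2 + 2*s*t - 35*t^2
(2) = gcd((m - 8*t)*(m - 3*t)*(m - 2*t), (m - 3*t)*(m + t)^2) = -m + 3*t
(3) = 1
(4) = p^2 + 3*p - 4
(5) = gcd((w - 1/4)*(w + 1)*(w + 7/4), (w - 2)*(w + 1)*(w + 7/4)) = w^2 + 11*w/4 + 7/4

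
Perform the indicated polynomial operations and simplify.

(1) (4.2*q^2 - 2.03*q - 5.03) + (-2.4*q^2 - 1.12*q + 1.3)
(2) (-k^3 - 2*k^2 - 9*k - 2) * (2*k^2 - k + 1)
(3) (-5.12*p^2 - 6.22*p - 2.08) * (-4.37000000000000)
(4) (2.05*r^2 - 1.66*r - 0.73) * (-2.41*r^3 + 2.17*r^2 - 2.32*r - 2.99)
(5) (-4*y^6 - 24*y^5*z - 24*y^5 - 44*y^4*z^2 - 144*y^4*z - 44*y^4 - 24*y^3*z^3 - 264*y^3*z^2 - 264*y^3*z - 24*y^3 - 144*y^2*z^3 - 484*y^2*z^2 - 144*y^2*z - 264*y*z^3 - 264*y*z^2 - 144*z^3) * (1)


(1) = 1.8*q^2 - 3.15*q - 3.73
(2) = -2*k^5 - 3*k^4 - 17*k^3 + 3*k^2 - 7*k - 2
(3) = 22.3744*p^2 + 27.1814*p + 9.0896
(4) = -4.9405*r^5 + 8.4491*r^4 - 6.5989*r^3 - 3.8624*r^2 + 6.657*r + 2.1827
(5) = -4*y^6 - 24*y^5*z - 24*y^5 - 44*y^4*z^2 - 144*y^4*z - 44*y^4 - 24*y^3*z^3 - 264*y^3*z^2 - 264*y^3*z - 24*y^3 - 144*y^2*z^3 - 484*y^2*z^2 - 144*y^2*z - 264*y*z^3 - 264*y*z^2 - 144*z^3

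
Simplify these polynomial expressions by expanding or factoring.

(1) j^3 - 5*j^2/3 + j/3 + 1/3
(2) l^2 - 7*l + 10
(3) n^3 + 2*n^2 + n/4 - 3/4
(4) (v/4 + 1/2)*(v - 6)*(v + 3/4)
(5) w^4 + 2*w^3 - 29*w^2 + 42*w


(1) = (j - 1)^2*(j + 1/3)
(2) = (l - 5)*(l - 2)
(3) = (n - 1/2)*(n + 1)*(n + 3/2)
(4) = v^3/4 - 13*v^2/16 - 15*v/4 - 9/4
(5) = w*(w - 3)*(w - 2)*(w + 7)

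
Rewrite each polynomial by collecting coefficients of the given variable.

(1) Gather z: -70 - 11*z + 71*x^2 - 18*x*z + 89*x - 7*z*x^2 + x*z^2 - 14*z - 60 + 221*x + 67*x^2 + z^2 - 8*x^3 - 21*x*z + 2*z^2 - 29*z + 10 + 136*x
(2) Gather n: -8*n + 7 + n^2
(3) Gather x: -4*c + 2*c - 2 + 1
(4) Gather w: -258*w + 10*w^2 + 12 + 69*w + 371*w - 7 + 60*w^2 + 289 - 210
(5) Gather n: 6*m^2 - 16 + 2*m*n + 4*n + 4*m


(1) = -8*x^3 + 138*x^2 + 446*x + z^2*(x + 3) + z*(-7*x^2 - 39*x - 54) - 120
(2) = n^2 - 8*n + 7
(3) = -2*c - 1
(4) = 70*w^2 + 182*w + 84
(5) = 6*m^2 + 4*m + n*(2*m + 4) - 16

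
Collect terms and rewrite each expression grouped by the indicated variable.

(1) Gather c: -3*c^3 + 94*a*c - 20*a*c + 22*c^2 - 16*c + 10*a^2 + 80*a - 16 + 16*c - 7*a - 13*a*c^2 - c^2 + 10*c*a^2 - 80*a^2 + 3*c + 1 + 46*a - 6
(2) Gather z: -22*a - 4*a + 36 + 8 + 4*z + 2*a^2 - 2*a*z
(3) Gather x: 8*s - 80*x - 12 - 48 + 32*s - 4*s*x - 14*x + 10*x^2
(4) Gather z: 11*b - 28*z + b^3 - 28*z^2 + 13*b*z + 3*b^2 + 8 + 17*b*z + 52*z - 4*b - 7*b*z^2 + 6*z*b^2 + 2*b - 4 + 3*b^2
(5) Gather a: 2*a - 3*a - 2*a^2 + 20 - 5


(1) = -70*a^2 + 119*a - 3*c^3 + c^2*(21 - 13*a) + c*(10*a^2 + 74*a + 3) - 21
(2) = 2*a^2 - 26*a + z*(4 - 2*a) + 44
(3) = 40*s + 10*x^2 + x*(-4*s - 94) - 60
(4) = b^3 + 6*b^2 + 9*b + z^2*(-7*b - 28) + z*(6*b^2 + 30*b + 24) + 4
(5) = -2*a^2 - a + 15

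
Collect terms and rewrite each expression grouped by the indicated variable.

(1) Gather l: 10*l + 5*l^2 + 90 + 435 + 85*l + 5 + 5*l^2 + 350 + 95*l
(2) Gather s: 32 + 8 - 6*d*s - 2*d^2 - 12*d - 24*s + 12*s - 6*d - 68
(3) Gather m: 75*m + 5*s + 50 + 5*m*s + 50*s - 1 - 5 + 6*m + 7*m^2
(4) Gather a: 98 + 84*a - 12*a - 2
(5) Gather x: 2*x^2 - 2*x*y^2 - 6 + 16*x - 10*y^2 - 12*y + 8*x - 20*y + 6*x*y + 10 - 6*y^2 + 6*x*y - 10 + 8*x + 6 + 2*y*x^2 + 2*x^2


(1) = 10*l^2 + 190*l + 880
(2) = -2*d^2 - 18*d + s*(-6*d - 12) - 28
(3) = 7*m^2 + m*(5*s + 81) + 55*s + 44
(4) = 72*a + 96
(5) = x^2*(2*y + 4) + x*(-2*y^2 + 12*y + 32) - 16*y^2 - 32*y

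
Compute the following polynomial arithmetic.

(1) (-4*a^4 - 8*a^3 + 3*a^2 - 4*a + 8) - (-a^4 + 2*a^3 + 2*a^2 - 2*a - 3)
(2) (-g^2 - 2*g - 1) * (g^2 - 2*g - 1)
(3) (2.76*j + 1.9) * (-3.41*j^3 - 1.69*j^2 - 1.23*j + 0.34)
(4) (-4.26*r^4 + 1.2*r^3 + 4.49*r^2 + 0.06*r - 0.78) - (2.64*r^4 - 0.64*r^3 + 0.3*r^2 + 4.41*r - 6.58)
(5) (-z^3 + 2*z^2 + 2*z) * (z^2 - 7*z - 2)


(1) = -3*a^4 - 10*a^3 + a^2 - 2*a + 11
(2) = -g^4 + 4*g^2 + 4*g + 1
(3) = -9.4116*j^4 - 11.1434*j^3 - 6.6058*j^2 - 1.3986*j + 0.646
(4) = -6.9*r^4 + 1.84*r^3 + 4.19*r^2 - 4.35*r + 5.8
(5) = -z^5 + 9*z^4 - 10*z^3 - 18*z^2 - 4*z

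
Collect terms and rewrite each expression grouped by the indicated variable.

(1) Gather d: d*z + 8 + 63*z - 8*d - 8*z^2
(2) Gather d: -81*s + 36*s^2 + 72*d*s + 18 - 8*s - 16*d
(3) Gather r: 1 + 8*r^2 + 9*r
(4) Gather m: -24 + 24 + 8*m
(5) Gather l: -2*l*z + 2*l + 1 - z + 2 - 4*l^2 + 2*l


(1) = d*(z - 8) - 8*z^2 + 63*z + 8
(2) = d*(72*s - 16) + 36*s^2 - 89*s + 18
(3) = 8*r^2 + 9*r + 1
(4) = 8*m
(5) = -4*l^2 + l*(4 - 2*z) - z + 3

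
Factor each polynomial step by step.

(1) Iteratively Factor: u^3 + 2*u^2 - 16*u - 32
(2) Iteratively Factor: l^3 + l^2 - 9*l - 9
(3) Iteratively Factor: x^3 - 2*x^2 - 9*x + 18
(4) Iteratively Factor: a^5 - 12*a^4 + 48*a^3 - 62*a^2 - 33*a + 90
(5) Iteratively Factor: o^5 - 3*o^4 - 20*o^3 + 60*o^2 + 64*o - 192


(1) = (u + 2)*(u^2 - 16) = (u + 2)*(u + 4)*(u - 4)
(2) = (l + 1)*(l^2 - 9) = (l + 1)*(l + 3)*(l - 3)
(3) = (x + 3)*(x^2 - 5*x + 6) = (x - 2)*(x + 3)*(x - 3)
(4) = (a + 1)*(a^4 - 13*a^3 + 61*a^2 - 123*a + 90) = (a - 2)*(a + 1)*(a^3 - 11*a^2 + 39*a - 45) = (a - 5)*(a - 2)*(a + 1)*(a^2 - 6*a + 9) = (a - 5)*(a - 3)*(a - 2)*(a + 1)*(a - 3)
(5) = (o - 4)*(o^4 + o^3 - 16*o^2 - 4*o + 48) = (o - 4)*(o + 4)*(o^3 - 3*o^2 - 4*o + 12) = (o - 4)*(o - 2)*(o + 4)*(o^2 - o - 6) = (o - 4)*(o - 3)*(o - 2)*(o + 4)*(o + 2)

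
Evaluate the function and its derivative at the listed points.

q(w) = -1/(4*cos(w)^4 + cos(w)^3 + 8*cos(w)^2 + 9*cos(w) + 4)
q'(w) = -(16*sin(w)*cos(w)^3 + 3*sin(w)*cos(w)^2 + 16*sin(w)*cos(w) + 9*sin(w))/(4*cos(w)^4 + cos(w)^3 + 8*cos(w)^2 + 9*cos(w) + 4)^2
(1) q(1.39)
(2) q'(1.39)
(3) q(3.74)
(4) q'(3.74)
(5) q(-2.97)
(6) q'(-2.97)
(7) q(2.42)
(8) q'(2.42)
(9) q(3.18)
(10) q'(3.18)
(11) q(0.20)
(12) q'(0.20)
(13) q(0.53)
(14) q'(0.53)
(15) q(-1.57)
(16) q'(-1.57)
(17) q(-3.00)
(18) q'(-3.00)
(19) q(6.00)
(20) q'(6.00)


(1) = -0.17
(2) = -0.34
(3) = -0.30
(4) = -0.57
(5) = -0.18
(6) = -0.10
(7) = -0.38
(8) = 0.79
(9) = -0.17
(10) = -0.02
(11) = -0.04
(12) = -0.01
(13) = -0.05
(14) = -0.04
(15) = -0.25
(16) = 0.56
(17) = -0.17
(18) = -0.08
(19) = -0.04
(20) = 0.02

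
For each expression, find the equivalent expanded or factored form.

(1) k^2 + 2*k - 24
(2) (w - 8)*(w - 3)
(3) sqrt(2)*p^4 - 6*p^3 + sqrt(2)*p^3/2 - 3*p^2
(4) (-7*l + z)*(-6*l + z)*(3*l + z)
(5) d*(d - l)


(1) = (k - 4)*(k + 6)
(2) = w^2 - 11*w + 24
(3) = p^2*(p - 3*sqrt(2))*(sqrt(2)*p + sqrt(2)/2)
(4) = 126*l^3 + 3*l^2*z - 10*l*z^2 + z^3
(5) = d^2 - d*l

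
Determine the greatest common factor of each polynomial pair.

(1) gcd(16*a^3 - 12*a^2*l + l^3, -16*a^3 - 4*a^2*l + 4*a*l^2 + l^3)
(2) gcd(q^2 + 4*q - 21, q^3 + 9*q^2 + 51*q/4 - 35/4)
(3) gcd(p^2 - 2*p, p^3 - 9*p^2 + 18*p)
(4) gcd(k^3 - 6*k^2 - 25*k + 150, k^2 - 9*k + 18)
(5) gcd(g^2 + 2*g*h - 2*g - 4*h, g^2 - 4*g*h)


(1) = 8*a^2 - 2*a*l - l^2
(2) = gcd((q - 3)*(q + 7), (q - 1/2)*(q + 5/2)*(q + 7)) = q + 7
(3) = p
(4) = gcd((k - 6)*(k - 5)*(k + 5), (k - 6)*(k - 3)) = k - 6
(5) = gcd((g - 2)*(g + 2*h), g*(g - 4*h)) = 1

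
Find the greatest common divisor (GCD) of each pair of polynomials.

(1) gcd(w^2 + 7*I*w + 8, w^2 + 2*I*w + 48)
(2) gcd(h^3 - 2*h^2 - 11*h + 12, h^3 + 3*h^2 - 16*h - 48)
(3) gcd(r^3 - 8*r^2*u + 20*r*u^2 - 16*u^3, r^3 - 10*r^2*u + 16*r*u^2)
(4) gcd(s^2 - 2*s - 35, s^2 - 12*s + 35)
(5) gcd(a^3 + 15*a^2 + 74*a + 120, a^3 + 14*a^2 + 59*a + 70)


(1) = gcd((w - I)*(w + 8*I), (w - 6*I)*(w + 8*I)) = w + 8*I
(2) = h^2 - h - 12
(3) = gcd((r - 4*u)*(r - 2*u)^2, r*(r - 8*u)*(r - 2*u)) = r - 2*u
(4) = gcd((s - 7)*(s + 5), (s - 7)*(s - 5)) = s - 7
(5) = a + 5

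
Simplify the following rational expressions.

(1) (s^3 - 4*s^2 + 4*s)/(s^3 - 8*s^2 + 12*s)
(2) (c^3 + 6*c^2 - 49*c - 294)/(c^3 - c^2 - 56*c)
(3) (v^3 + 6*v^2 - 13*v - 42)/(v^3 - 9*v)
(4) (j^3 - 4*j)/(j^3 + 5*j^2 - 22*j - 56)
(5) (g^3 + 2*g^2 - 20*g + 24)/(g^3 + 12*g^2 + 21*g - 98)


(1) = (s - 2)/(s - 6)
(2) = (c^2 - c - 42)/(c^2 - 8*c)
(3) = (v^2 + 9*v + 14)/(v^2 + 3*v)
(4) = (j^2 - 2*j)/(j^2 + 3*j - 28)
(5) = (g^2 + 4*g - 12)/(g^2 + 14*g + 49)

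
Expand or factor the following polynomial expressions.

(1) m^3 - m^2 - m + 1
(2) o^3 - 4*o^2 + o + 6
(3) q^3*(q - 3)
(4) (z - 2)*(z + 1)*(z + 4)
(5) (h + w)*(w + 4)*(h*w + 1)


(1) = (m - 1)^2*(m + 1)
(2) = (o - 3)*(o - 2)*(o + 1)
(3) = q^4 - 3*q^3
(4) = z^3 + 3*z^2 - 6*z - 8
(5) = h^2*w^2 + 4*h^2*w + h*w^3 + 4*h*w^2 + h*w + 4*h + w^2 + 4*w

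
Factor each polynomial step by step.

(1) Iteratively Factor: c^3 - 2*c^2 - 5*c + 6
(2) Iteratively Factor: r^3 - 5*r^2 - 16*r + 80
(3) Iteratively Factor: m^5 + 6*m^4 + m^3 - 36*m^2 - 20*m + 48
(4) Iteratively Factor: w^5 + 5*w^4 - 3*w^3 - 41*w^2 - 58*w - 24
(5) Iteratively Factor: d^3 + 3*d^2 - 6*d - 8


(1) = (c - 1)*(c^2 - c - 6) = (c - 3)*(c - 1)*(c + 2)
(2) = (r - 5)*(r^2 - 16) = (r - 5)*(r + 4)*(r - 4)
(3) = (m - 2)*(m^4 + 8*m^3 + 17*m^2 - 2*m - 24) = (m - 2)*(m - 1)*(m^3 + 9*m^2 + 26*m + 24) = (m - 2)*(m - 1)*(m + 4)*(m^2 + 5*m + 6) = (m - 2)*(m - 1)*(m + 3)*(m + 4)*(m + 2)
(4) = (w + 1)*(w^4 + 4*w^3 - 7*w^2 - 34*w - 24) = (w + 1)*(w + 2)*(w^3 + 2*w^2 - 11*w - 12) = (w + 1)*(w + 2)*(w + 4)*(w^2 - 2*w - 3) = (w + 1)^2*(w + 2)*(w + 4)*(w - 3)
(5) = (d + 4)*(d^2 - d - 2) = (d - 2)*(d + 4)*(d + 1)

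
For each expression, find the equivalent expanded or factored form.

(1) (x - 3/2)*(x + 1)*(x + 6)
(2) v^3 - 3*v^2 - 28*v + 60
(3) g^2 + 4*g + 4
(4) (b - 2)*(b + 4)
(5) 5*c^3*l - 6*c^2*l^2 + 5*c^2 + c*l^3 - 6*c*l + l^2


(1) = x^3 + 11*x^2/2 - 9*x/2 - 9
(2) = (v - 6)*(v - 2)*(v + 5)
(3) = (g + 2)^2
(4) = b^2 + 2*b - 8
(5) = (-5*c + l)*(-c + l)*(c*l + 1)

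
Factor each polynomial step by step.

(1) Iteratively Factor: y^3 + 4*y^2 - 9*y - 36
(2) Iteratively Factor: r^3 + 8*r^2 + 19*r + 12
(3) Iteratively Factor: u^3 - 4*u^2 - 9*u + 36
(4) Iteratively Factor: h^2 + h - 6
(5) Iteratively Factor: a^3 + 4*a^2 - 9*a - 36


(1) = (y + 4)*(y^2 - 9) = (y + 3)*(y + 4)*(y - 3)
(2) = (r + 4)*(r^2 + 4*r + 3) = (r + 3)*(r + 4)*(r + 1)
(3) = (u - 3)*(u^2 - u - 12) = (u - 4)*(u - 3)*(u + 3)
(4) = (h - 2)*(h + 3)
(5) = (a + 3)*(a^2 + a - 12) = (a + 3)*(a + 4)*(a - 3)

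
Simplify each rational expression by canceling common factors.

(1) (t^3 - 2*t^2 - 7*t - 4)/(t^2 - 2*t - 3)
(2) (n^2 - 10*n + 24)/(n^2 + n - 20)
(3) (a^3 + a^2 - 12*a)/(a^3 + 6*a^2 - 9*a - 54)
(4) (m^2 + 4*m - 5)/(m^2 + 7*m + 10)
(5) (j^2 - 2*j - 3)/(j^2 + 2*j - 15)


(1) = (t^2 - 3*t - 4)/(t - 3)
(2) = (n - 6)/(n + 5)
(3) = (a^2 + 4*a)/(a^2 + 9*a + 18)
(4) = (m - 1)/(m + 2)
(5) = (j + 1)/(j + 5)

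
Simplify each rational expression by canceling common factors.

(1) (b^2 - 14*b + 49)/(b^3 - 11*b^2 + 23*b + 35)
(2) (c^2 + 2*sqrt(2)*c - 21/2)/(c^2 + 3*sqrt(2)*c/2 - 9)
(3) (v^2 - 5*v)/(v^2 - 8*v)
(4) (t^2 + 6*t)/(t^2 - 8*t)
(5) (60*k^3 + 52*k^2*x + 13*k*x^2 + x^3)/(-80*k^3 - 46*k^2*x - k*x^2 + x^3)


(1) = (b - 7)/(b^2 - 4*b - 5)
(2) = (4*c + 14*sqrt(2))/(4*c + 12*sqrt(2))
(3) = (v - 5)/(v - 8)
(4) = (t + 6)/(t - 8)
(5) = (6*k + x)/(-8*k + x)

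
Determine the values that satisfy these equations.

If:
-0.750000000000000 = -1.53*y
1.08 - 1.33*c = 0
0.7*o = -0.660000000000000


Then:
c = 0.81
o = -0.94
y = 0.49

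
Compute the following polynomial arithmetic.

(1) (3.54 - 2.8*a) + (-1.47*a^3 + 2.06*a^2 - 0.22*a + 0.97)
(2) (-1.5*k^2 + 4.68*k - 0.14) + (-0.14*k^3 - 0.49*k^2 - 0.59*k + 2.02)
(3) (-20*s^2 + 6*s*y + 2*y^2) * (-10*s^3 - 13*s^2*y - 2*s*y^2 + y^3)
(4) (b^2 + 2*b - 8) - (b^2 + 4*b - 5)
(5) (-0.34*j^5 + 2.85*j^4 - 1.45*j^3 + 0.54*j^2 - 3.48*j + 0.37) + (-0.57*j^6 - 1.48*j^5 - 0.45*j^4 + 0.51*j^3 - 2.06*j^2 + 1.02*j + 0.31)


(1) = -1.47*a^3 + 2.06*a^2 - 3.02*a + 4.51
(2) = -0.14*k^3 - 1.99*k^2 + 4.09*k + 1.88
(3) = 200*s^5 + 200*s^4*y - 58*s^3*y^2 - 58*s^2*y^3 + 2*s*y^4 + 2*y^5
(4) = -2*b - 3
(5) = -0.57*j^6 - 1.82*j^5 + 2.4*j^4 - 0.94*j^3 - 1.52*j^2 - 2.46*j + 0.68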